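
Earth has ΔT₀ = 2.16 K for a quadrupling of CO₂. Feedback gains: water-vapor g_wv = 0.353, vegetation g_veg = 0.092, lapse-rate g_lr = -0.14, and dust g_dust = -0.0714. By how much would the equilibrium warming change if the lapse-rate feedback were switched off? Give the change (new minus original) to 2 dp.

Original: g = 0.2336, ΔT = 2.16/(1−0.2336) = 2.8184 K.
Without lapse-rate: g' = 0.3736, ΔT' = 2.16/(1−0.3736) = 3.4483 K.
Change = 3.4483 − 2.8184 = 0.63 K.

0.63 K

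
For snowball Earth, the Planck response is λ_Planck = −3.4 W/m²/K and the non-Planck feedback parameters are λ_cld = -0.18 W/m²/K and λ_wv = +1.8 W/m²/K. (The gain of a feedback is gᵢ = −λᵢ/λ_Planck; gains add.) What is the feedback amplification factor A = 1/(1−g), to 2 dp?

1.91

Convert to gains: g_cld = -0.18/3.4 = -0.05294; g_wv = 1.8/3.4 = 0.5294.
Total gain g = 0.47646.
A = 1/(1 − 0.47646) = 1.91.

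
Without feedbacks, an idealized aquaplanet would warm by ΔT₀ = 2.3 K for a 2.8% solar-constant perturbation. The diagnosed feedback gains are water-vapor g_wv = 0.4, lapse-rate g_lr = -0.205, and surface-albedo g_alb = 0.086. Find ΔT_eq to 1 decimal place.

3.2 K

Total gain g = 0.4 − 0.205 + 0.086 = 0.281.
Amplification A = 1/(1 − 0.281) = 1.391.
ΔT = 2.3 × 1.391 = 3.2 K.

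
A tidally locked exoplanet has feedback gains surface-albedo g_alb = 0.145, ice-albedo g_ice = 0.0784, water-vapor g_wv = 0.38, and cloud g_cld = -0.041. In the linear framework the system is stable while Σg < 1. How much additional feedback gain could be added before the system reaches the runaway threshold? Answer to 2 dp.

0.44

Current total gain = 0.145 + 0.0784 + 0.38 − 0.041 = 0.5624.
Margin to runaway = 1 − 0.5624 = 0.44.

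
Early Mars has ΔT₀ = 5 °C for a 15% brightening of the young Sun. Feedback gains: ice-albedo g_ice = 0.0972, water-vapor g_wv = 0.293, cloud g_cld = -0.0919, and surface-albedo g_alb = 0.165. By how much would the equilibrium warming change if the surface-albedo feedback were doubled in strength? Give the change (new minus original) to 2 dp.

4.14 °C

Original: g = 0.4633, ΔT = 5/(1−0.4633) = 9.3162 °C.
With doubled surface-albedo: g' = 0.6283, ΔT' = 5/(1−0.6283) = 13.4517 °C.
Change = 13.4517 − 9.3162 = 4.14 °C.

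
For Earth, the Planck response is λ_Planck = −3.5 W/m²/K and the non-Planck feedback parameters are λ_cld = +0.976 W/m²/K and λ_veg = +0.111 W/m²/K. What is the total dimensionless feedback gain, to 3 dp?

Convert to gains: g_cld = 0.976/3.5 = 0.2789; g_veg = 0.111/3.5 = 0.03171.
Total gain g = 0.31061.

0.311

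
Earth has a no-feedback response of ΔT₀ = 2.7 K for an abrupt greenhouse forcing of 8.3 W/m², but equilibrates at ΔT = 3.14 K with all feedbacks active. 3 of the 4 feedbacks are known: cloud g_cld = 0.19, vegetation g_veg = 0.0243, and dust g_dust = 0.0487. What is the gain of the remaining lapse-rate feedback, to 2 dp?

-0.12

Amplification A = ΔT/ΔT₀ = 3.14/2.7 = 1.163.
Total gain g = 1 − 1/A = 1 − 1/1.163 = 0.1402.
Known gains sum to 0.19 + 0.0243 + 0.0487 = 0.263.
g_lr = 0.1402 − 0.263 = -0.12.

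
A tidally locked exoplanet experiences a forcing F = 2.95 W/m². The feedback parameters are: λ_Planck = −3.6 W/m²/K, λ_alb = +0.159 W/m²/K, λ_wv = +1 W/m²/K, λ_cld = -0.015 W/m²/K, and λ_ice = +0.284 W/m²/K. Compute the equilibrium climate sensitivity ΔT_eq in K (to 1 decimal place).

Net feedback parameter λ = (−3.6) + (+0.159) + (+1) + (-0.015) + (+0.284) = -2.172 W/m²/K.
ΔT = −F/λ = −2.95/(-2.172) = 1.4 K.

1.4 K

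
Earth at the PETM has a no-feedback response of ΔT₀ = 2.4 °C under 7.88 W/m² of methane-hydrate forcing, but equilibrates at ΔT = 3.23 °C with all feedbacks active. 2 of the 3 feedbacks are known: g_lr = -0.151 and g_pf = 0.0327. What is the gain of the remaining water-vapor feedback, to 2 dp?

Amplification A = ΔT/ΔT₀ = 3.23/2.4 = 1.346.
Total gain g = 1 − 1/A = 1 − 1/1.346 = 0.2571.
Known gains sum to -0.151 + 0.0327 = -0.1183.
g_wv = 0.2571 + 0.1183 = 0.38.

0.38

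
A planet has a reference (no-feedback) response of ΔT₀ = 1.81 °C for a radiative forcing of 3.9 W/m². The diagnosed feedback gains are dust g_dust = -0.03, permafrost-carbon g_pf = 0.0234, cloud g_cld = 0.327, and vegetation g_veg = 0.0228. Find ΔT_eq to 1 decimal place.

2.8 °C

Total gain g = -0.03 + 0.0234 + 0.327 + 0.0228 = 0.3432.
Amplification A = 1/(1 − 0.3432) = 1.523.
ΔT = 1.81 × 1.523 = 2.8 °C.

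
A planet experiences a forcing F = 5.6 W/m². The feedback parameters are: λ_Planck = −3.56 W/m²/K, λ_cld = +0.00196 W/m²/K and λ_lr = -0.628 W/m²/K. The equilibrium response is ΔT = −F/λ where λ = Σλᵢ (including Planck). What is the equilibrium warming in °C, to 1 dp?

Net feedback parameter λ = (−3.56) + (+0.00196) + (-0.628) = -4.18604 W/m²/K.
ΔT = −F/λ = −5.6/(-4.18604) = 1.3 °C.

1.3 °C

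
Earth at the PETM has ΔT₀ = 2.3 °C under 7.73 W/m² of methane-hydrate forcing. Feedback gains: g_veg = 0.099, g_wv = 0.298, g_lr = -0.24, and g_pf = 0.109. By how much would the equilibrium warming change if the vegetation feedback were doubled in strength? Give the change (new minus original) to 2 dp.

0.49 °C

Original: g = 0.266, ΔT = 2.3/(1−0.266) = 3.1335 °C.
With doubled vegetation: g' = 0.365, ΔT' = 2.3/(1−0.365) = 3.6220 °C.
Change = 3.6220 − 3.1335 = 0.49 °C.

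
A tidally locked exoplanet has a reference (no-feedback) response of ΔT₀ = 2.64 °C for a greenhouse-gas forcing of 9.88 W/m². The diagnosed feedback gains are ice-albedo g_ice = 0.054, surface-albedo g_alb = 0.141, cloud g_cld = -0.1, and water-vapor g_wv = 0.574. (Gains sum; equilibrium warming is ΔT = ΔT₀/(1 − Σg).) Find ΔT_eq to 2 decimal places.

Total gain g = 0.054 + 0.141 − 0.1 + 0.574 = 0.669.
Amplification A = 1/(1 − 0.669) = 3.021.
ΔT = 2.64 × 3.021 = 7.98 °C.

7.98 °C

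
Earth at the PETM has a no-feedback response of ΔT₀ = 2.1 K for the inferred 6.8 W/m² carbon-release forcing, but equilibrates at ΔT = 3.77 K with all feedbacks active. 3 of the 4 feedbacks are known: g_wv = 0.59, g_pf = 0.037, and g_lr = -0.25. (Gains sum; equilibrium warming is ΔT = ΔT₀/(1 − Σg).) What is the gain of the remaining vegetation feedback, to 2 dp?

0.07

Amplification A = ΔT/ΔT₀ = 3.77/2.1 = 1.795.
Total gain g = 1 − 1/A = 1 − 1/1.795 = 0.4429.
Known gains sum to 0.59 + 0.037 − 0.25 = 0.377.
g_veg = 0.4429 − 0.377 = 0.07.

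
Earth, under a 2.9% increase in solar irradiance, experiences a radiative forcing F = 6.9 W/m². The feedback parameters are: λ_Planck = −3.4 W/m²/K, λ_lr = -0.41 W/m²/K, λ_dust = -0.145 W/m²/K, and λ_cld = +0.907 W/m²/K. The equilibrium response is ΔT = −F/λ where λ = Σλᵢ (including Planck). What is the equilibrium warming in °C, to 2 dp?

Net feedback parameter λ = (−3.4) + (-0.41) + (-0.145) + (+0.907) = -3.048 W/m²/K.
ΔT = −F/λ = −6.9/(-3.048) = 2.26 °C.

2.26 °C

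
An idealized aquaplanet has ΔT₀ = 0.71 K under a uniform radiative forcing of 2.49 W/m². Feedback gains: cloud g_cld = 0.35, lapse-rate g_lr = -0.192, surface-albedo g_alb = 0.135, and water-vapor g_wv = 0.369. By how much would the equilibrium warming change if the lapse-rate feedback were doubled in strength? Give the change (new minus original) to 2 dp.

Original: g = 0.662, ΔT = 0.71/(1−0.662) = 2.1006 K.
With doubled lapse-rate: g' = 0.47, ΔT' = 0.71/(1−0.47) = 1.3396 K.
Change = 1.3396 − 2.1006 = -0.76 K.

-0.76 K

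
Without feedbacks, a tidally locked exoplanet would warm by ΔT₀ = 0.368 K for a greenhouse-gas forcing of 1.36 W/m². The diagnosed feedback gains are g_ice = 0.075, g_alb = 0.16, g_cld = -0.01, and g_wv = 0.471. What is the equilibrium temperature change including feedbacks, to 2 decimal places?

1.21 K

Total gain g = 0.075 + 0.16 − 0.01 + 0.471 = 0.696.
Amplification A = 1/(1 − 0.696) = 3.289.
ΔT = 0.368 × 3.289 = 1.21 K.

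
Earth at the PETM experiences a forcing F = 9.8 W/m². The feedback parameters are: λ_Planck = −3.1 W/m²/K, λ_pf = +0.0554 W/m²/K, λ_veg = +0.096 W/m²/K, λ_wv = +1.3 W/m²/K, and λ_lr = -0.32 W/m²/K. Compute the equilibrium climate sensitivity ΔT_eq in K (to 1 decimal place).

Net feedback parameter λ = (−3.1) + (+0.0554) + (+0.096) + (+1.3) + (-0.32) = -1.9686 W/m²/K.
ΔT = −F/λ = −9.8/(-1.9686) = 5.0 K.

5.0 K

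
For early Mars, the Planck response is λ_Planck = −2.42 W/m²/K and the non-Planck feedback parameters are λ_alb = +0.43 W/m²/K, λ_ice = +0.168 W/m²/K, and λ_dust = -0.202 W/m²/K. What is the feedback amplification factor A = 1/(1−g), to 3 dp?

Convert to gains: g_alb = 0.43/2.42 = 0.1777; g_ice = 0.168/2.42 = 0.06942; g_dust = -0.202/2.42 = -0.08347.
Total gain g = 0.16365.
A = 1/(1 − 0.16365) = 1.196.

1.196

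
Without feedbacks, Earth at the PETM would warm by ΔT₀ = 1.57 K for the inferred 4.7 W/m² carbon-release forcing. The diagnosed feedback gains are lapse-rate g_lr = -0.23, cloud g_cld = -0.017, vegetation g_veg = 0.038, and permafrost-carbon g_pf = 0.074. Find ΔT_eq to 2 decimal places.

Total gain g = -0.23 − 0.017 + 0.038 + 0.074 = -0.135.
Amplification A = 1/(1 + 0.135) = 0.8811.
ΔT = 1.57 × 0.8811 = 1.38 K.

1.38 K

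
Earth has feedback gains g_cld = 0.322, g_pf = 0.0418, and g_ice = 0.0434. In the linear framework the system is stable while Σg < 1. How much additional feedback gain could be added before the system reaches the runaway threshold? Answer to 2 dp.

0.59

Current total gain = 0.322 + 0.0418 + 0.0434 = 0.4072.
Margin to runaway = 1 − 0.4072 = 0.59.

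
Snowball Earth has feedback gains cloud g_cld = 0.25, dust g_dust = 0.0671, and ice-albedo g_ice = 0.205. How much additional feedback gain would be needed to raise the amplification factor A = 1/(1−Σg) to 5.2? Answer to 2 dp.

0.29

Current total gain = 0.5221.
Target gain for A = 5.2: g* = 1 − 1/5.2 = 0.8077.
Additional gain needed = 0.8077 − 0.5221 = 0.29.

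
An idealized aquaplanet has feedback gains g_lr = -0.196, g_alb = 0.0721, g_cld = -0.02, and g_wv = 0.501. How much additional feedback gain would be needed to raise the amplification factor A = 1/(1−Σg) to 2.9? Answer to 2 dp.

Current total gain = 0.3571.
Target gain for A = 2.9: g* = 1 − 1/2.9 = 0.6552.
Additional gain needed = 0.6552 − 0.3571 = 0.30.

0.30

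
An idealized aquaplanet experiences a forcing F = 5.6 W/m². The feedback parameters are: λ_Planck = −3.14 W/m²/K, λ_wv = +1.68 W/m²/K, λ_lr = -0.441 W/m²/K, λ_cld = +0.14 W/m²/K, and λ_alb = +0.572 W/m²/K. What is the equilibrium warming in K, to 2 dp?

Net feedback parameter λ = (−3.14) + (+1.68) + (-0.441) + (+0.14) + (+0.572) = -1.189 W/m²/K.
ΔT = −F/λ = −5.6/(-1.189) = 4.71 K.

4.71 K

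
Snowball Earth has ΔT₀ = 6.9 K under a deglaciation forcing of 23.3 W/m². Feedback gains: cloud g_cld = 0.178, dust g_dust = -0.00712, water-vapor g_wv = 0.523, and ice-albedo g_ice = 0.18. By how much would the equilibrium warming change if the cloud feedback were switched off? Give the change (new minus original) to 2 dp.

-32.02 K

Original: g = 0.87388, ΔT = 6.9/(1−0.87388) = 54.7098 K.
Without cloud: g' = 0.69588, ΔT' = 6.9/(1−0.69588) = 22.6884 K.
Change = 22.6884 − 54.7098 = -32.02 K.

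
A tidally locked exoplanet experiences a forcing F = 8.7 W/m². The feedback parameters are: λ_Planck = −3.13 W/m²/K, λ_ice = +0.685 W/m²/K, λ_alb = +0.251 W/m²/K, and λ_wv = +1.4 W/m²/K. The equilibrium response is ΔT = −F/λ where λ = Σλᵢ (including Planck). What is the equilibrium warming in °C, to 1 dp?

11.0 °C

Net feedback parameter λ = (−3.13) + (+0.685) + (+0.251) + (+1.4) = -0.794 W/m²/K.
ΔT = −F/λ = −8.7/(-0.794) = 11.0 °C.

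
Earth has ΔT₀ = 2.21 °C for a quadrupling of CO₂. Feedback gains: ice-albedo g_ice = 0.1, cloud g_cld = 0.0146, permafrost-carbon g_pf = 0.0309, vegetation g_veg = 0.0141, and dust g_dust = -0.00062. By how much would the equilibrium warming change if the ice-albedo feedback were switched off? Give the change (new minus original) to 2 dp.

Original: g = 0.15898, ΔT = 2.21/(1−0.15898) = 2.6278 °C.
Without ice-albedo: g' = 0.05898, ΔT' = 2.21/(1−0.05898) = 2.3485 °C.
Change = 2.3485 − 2.6278 = -0.28 °C.

-0.28 °C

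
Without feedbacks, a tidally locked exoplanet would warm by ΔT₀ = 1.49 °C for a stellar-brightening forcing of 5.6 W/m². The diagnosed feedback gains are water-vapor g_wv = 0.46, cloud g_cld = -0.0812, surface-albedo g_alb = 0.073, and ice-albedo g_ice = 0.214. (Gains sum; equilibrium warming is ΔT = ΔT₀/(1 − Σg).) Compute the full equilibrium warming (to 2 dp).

Total gain g = 0.46 − 0.0812 + 0.073 + 0.214 = 0.6658.
Amplification A = 1/(1 − 0.6658) = 2.992.
ΔT = 1.49 × 2.992 = 4.46 °C.

4.46 °C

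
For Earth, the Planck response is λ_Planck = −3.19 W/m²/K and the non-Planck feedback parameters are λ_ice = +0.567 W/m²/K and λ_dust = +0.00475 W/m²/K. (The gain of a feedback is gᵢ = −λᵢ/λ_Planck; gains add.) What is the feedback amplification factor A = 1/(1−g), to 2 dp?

1.22

Convert to gains: g_ice = 0.567/3.19 = 0.1777; g_dust = 0.00475/3.19 = 0.001489.
Total gain g = 0.179189.
A = 1/(1 − 0.179189) = 1.22.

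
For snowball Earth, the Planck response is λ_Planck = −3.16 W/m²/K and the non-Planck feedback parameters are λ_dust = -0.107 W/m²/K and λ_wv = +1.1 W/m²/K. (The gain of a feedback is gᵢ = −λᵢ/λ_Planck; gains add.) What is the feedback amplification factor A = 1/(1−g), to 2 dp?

Convert to gains: g_dust = -0.107/3.16 = -0.03386; g_wv = 1.1/3.16 = 0.3481.
Total gain g = 0.31424.
A = 1/(1 − 0.31424) = 1.46.

1.46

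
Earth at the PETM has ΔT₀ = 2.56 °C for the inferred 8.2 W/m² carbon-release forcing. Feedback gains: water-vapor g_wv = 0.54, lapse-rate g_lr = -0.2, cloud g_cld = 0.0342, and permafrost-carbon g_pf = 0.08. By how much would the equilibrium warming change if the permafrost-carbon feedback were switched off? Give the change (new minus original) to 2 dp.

Original: g = 0.4542, ΔT = 2.56/(1−0.4542) = 4.6904 °C.
Without permafrost-carbon: g' = 0.3742, ΔT' = 2.56/(1−0.3742) = 4.0908 °C.
Change = 4.0908 − 4.6904 = -0.60 °C.

-0.60 °C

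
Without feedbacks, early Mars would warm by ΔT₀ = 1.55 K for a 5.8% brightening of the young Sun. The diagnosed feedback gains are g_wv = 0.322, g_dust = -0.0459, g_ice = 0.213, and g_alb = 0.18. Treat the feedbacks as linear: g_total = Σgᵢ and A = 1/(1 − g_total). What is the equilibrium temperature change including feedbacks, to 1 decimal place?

4.7 K

Total gain g = 0.322 − 0.0459 + 0.213 + 0.18 = 0.6691.
Amplification A = 1/(1 − 0.6691) = 3.022.
ΔT = 1.55 × 3.022 = 4.7 K.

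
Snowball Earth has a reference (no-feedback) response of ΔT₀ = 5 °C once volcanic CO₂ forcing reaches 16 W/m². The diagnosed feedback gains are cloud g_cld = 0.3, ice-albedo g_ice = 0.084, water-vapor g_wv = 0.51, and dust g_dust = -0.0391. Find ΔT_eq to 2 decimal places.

34.46 °C

Total gain g = 0.3 + 0.084 + 0.51 − 0.0391 = 0.8549.
Amplification A = 1/(1 − 0.8549) = 6.892.
ΔT = 5 × 6.892 = 34.46 °C.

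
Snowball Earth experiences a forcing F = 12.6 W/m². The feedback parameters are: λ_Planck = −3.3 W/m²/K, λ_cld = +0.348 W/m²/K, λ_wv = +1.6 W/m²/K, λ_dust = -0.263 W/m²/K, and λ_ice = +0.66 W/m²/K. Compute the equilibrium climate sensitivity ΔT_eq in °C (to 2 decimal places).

Net feedback parameter λ = (−3.3) + (+0.348) + (+1.6) + (-0.263) + (+0.66) = -0.955 W/m²/K.
ΔT = −F/λ = −12.6/(-0.955) = 13.19 °C.

13.19 °C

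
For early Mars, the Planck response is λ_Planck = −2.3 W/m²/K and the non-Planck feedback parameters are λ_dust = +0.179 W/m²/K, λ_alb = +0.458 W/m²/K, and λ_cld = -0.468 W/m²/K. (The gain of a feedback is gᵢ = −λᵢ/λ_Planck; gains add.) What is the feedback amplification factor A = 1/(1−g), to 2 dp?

1.08

Convert to gains: g_dust = 0.179/2.3 = 0.07783; g_alb = 0.458/2.3 = 0.1991; g_cld = -0.468/2.3 = -0.2035.
Total gain g = 0.07343.
A = 1/(1 − 0.07343) = 1.08.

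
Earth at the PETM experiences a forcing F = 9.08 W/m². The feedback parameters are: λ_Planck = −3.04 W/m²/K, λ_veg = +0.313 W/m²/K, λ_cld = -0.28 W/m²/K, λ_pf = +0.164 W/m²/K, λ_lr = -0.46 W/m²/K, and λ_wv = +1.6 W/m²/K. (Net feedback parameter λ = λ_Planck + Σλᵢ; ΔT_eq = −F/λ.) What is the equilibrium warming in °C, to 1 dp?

Net feedback parameter λ = (−3.04) + (+0.313) + (-0.28) + (+0.164) + (-0.46) + (+1.6) = -1.703 W/m²/K.
ΔT = −F/λ = −9.08/(-1.703) = 5.3 °C.

5.3 °C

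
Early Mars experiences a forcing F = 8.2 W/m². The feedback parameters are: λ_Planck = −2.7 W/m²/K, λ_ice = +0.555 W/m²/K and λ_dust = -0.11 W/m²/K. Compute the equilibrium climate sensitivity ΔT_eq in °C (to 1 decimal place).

3.6 °C

Net feedback parameter λ = (−2.7) + (+0.555) + (-0.11) = -2.255 W/m²/K.
ΔT = −F/λ = −8.2/(-2.255) = 3.6 °C.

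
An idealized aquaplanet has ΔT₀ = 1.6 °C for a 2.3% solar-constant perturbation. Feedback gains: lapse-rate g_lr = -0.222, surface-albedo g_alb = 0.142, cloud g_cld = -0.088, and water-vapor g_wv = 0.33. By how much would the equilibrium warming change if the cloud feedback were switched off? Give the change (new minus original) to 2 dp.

0.22 °C

Original: g = 0.162, ΔT = 1.6/(1−0.162) = 1.9093 °C.
Without cloud: g' = 0.25, ΔT' = 1.6/(1−0.25) = 2.1333 °C.
Change = 2.1333 − 1.9093 = 0.22 °C.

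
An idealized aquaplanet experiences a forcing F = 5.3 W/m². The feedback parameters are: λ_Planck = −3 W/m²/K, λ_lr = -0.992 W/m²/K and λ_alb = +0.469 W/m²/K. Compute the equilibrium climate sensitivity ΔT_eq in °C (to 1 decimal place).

Net feedback parameter λ = (−3) + (-0.992) + (+0.469) = -3.523 W/m²/K.
ΔT = −F/λ = −5.3/(-3.523) = 1.5 °C.

1.5 °C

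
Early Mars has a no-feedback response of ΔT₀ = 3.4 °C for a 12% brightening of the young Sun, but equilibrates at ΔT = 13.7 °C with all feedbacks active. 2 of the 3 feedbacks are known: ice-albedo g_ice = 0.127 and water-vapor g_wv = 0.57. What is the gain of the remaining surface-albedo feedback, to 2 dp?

0.05

Amplification A = ΔT/ΔT₀ = 13.7/3.4 = 4.029.
Total gain g = 1 − 1/A = 1 − 1/4.029 = 0.7518.
Known gains sum to 0.127 + 0.57 = 0.697.
g_alb = 0.7518 − 0.697 = 0.05.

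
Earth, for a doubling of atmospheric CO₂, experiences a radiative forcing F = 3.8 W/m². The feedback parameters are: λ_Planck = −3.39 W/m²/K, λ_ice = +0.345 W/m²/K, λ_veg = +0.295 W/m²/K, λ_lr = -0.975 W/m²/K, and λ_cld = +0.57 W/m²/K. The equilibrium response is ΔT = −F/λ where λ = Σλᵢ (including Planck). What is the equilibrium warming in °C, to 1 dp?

Net feedback parameter λ = (−3.39) + (+0.345) + (+0.295) + (-0.975) + (+0.57) = -3.155 W/m²/K.
ΔT = −F/λ = −3.8/(-3.155) = 1.2 °C.

1.2 °C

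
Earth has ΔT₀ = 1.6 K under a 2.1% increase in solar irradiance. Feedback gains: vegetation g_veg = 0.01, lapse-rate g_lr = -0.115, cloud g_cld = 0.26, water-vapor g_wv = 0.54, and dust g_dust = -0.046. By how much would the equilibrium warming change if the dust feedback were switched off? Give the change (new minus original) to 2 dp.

0.69 K

Original: g = 0.649, ΔT = 1.6/(1−0.649) = 4.5584 K.
Without dust: g' = 0.695, ΔT' = 1.6/(1−0.695) = 5.2459 K.
Change = 5.2459 − 4.5584 = 0.69 K.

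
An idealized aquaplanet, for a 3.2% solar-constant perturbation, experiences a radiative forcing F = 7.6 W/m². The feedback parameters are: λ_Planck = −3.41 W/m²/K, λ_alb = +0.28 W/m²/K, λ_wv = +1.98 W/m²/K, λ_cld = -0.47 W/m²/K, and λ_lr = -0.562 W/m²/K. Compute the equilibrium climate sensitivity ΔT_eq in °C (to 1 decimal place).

Net feedback parameter λ = (−3.41) + (+0.28) + (+1.98) + (-0.47) + (-0.562) = -2.182 W/m²/K.
ΔT = −F/λ = −7.6/(-2.182) = 3.5 °C.

3.5 °C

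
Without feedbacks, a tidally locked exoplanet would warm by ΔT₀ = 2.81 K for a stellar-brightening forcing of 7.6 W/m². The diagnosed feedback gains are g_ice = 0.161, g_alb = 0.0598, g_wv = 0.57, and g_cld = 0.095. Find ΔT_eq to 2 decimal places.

24.61 K

Total gain g = 0.161 + 0.0598 + 0.57 + 0.095 = 0.8858.
Amplification A = 1/(1 − 0.8858) = 8.757.
ΔT = 2.81 × 8.757 = 24.61 K.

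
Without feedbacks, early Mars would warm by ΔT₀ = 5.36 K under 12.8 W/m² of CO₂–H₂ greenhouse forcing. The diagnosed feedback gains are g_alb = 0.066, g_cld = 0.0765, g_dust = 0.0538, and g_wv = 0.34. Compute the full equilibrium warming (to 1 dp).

Total gain g = 0.066 + 0.0765 + 0.0538 + 0.34 = 0.5363.
Amplification A = 1/(1 − 0.5363) = 2.157.
ΔT = 5.36 × 2.157 = 11.6 K.

11.6 K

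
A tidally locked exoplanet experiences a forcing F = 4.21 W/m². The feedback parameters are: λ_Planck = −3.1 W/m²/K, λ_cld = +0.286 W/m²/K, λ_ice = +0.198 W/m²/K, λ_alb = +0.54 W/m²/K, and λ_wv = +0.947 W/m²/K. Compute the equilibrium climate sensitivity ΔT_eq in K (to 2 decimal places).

3.73 K

Net feedback parameter λ = (−3.1) + (+0.286) + (+0.198) + (+0.54) + (+0.947) = -1.129 W/m²/K.
ΔT = −F/λ = −4.21/(-1.129) = 3.73 K.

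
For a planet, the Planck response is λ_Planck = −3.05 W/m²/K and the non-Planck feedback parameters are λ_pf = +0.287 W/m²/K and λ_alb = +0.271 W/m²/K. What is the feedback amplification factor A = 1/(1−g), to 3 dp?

1.224

Convert to gains: g_pf = 0.287/3.05 = 0.0941; g_alb = 0.271/3.05 = 0.08885.
Total gain g = 0.18295.
A = 1/(1 − 0.18295) = 1.224.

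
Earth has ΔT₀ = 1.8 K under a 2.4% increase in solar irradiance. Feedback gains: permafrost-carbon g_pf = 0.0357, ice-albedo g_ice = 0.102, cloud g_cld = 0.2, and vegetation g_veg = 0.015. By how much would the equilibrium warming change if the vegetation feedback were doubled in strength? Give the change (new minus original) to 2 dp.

0.07 K

Original: g = 0.3527, ΔT = 1.8/(1−0.3527) = 2.7808 K.
With doubled vegetation: g' = 0.3677, ΔT' = 1.8/(1−0.3677) = 2.8467 K.
Change = 2.8467 − 2.7808 = 0.07 K.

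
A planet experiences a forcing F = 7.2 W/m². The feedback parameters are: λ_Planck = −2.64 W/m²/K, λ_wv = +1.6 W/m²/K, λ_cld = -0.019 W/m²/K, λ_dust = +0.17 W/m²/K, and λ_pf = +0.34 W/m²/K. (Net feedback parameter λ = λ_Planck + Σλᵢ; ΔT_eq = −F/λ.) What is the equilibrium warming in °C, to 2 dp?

Net feedback parameter λ = (−2.64) + (+1.6) + (-0.019) + (+0.17) + (+0.34) = -0.549 W/m²/K.
ΔT = −F/λ = −7.2/(-0.549) = 13.11 °C.

13.11 °C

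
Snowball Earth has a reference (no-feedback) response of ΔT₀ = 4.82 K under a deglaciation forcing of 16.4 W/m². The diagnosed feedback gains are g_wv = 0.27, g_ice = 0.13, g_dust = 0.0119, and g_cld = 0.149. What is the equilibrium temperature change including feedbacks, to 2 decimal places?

Total gain g = 0.27 + 0.13 + 0.0119 + 0.149 = 0.5609.
Amplification A = 1/(1 − 0.5609) = 2.277.
ΔT = 4.82 × 2.277 = 10.98 K.

10.98 K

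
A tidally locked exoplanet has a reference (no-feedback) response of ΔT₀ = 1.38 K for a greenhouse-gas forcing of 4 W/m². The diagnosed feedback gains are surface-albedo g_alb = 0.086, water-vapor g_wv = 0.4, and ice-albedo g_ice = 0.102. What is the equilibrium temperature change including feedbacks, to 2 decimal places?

Total gain g = 0.086 + 0.4 + 0.102 = 0.588.
Amplification A = 1/(1 − 0.588) = 2.427.
ΔT = 1.38 × 2.427 = 3.35 K.

3.35 K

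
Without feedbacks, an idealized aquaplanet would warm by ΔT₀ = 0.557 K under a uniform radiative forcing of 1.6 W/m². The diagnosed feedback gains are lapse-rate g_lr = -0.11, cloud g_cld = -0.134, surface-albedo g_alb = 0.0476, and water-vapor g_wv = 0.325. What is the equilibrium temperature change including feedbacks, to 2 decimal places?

0.64 K

Total gain g = -0.11 − 0.134 + 0.0476 + 0.325 = 0.1286.
Amplification A = 1/(1 − 0.1286) = 1.148.
ΔT = 0.557 × 1.148 = 0.64 K.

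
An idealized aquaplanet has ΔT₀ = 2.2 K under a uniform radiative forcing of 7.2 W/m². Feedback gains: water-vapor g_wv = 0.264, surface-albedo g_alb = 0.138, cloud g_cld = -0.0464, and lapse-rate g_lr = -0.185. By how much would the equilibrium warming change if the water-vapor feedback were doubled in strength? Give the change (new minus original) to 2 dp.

Original: g = 0.1706, ΔT = 2.2/(1−0.1706) = 2.6525 K.
With doubled water-vapor: g' = 0.4346, ΔT' = 2.2/(1−0.4346) = 3.8911 K.
Change = 3.8911 − 2.6525 = 1.24 K.

1.24 K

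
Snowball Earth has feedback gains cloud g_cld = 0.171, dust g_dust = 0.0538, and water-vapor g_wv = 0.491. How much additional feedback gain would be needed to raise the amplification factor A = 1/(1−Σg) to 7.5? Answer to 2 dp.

Current total gain = 0.7158.
Target gain for A = 7.5: g* = 1 − 1/7.5 = 0.8667.
Additional gain needed = 0.8667 − 0.7158 = 0.15.

0.15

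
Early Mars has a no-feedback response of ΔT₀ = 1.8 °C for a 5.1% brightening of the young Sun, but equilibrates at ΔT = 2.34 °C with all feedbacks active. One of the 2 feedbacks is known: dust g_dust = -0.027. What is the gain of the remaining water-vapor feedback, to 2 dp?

0.26

Amplification A = ΔT/ΔT₀ = 2.34/1.8 = 1.3.
Total gain g = 1 − 1/A = 1 − 1/1.3 = 0.2308.
The known gain is -0.027.
g_wv = 0.2308 + 0.027 = 0.26.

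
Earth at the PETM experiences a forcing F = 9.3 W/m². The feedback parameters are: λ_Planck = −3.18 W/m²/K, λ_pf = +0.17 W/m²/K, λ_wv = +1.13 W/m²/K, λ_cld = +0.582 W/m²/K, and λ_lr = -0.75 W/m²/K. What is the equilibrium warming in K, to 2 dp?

Net feedback parameter λ = (−3.18) + (+0.17) + (+1.13) + (+0.582) + (-0.75) = -2.048 W/m²/K.
ΔT = −F/λ = −9.3/(-2.048) = 4.54 K.

4.54 K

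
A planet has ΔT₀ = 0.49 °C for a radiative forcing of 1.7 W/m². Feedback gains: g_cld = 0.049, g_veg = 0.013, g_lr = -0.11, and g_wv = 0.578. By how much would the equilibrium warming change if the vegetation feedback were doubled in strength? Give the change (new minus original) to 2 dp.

0.03 °C

Original: g = 0.53, ΔT = 0.49/(1−0.53) = 1.0426 °C.
With doubled vegetation: g' = 0.543, ΔT' = 0.49/(1−0.543) = 1.0722 °C.
Change = 1.0722 − 1.0426 = 0.03 °C.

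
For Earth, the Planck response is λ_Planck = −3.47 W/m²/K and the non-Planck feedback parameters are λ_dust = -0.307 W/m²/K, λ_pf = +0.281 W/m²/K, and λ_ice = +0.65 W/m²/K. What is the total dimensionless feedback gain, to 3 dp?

0.180

Convert to gains: g_dust = -0.307/3.47 = -0.08847; g_pf = 0.281/3.47 = 0.08098; g_ice = 0.65/3.47 = 0.1873.
Total gain g = 0.17981.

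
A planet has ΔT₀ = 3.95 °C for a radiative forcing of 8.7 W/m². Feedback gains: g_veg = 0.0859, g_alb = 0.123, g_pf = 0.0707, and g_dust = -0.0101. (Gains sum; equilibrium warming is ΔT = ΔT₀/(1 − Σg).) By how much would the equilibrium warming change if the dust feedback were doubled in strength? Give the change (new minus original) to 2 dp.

-0.07 °C

Original: g = 0.2695, ΔT = 3.95/(1−0.2695) = 5.4073 °C.
With doubled dust: g' = 0.2594, ΔT' = 3.95/(1−0.2594) = 5.3335 °C.
Change = 5.3335 − 5.4073 = -0.07 °C.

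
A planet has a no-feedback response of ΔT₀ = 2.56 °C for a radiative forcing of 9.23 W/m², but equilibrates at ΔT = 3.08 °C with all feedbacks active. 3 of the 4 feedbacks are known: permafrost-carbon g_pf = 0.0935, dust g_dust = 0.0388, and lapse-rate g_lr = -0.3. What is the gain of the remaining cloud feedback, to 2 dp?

0.34

Amplification A = ΔT/ΔT₀ = 3.08/2.56 = 1.203.
Total gain g = 1 − 1/A = 1 − 1/1.203 = 0.1687.
Known gains sum to 0.0935 + 0.0388 − 0.3 = -0.1677.
g_cld = 0.1687 + 0.1677 = 0.34.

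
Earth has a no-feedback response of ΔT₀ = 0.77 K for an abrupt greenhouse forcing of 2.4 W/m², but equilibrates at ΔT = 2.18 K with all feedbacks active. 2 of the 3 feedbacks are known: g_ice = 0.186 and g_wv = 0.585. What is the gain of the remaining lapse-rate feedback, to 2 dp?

-0.12

Amplification A = ΔT/ΔT₀ = 2.18/0.77 = 2.831.
Total gain g = 1 − 1/A = 1 − 1/2.831 = 0.6468.
Known gains sum to 0.186 + 0.585 = 0.771.
g_lr = 0.6468 − 0.771 = -0.12.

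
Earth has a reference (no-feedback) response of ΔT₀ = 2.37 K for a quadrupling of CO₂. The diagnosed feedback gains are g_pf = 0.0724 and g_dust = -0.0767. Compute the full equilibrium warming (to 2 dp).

Total gain g = 0.0724 − 0.0767 = -0.0043.
Amplification A = 1/(1 + 0.0043) = 0.9957.
ΔT = 2.37 × 0.9957 = 2.36 K.

2.36 K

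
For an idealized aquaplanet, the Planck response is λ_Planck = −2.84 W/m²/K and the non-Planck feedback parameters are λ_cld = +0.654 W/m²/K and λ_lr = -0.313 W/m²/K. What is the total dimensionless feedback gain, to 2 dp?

Convert to gains: g_cld = 0.654/2.84 = 0.2303; g_lr = -0.313/2.84 = -0.1102.
Total gain g = 0.1201.

0.12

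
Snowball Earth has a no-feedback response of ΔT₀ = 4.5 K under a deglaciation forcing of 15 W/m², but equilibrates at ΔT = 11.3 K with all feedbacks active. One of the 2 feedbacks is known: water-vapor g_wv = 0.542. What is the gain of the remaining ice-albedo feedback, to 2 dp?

Amplification A = ΔT/ΔT₀ = 11.3/4.5 = 2.511.
Total gain g = 1 − 1/A = 1 − 1/2.511 = 0.6018.
The known gain is 0.542.
g_ice = 0.6018 − 0.542 = 0.06.

0.06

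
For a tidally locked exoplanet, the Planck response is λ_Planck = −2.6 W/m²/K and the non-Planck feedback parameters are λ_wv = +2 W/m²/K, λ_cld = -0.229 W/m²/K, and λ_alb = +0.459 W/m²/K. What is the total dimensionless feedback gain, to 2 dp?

Convert to gains: g_wv = 2/2.6 = 0.7692; g_cld = -0.229/2.6 = -0.08808; g_alb = 0.459/2.6 = 0.1765.
Total gain g = 0.85762.

0.86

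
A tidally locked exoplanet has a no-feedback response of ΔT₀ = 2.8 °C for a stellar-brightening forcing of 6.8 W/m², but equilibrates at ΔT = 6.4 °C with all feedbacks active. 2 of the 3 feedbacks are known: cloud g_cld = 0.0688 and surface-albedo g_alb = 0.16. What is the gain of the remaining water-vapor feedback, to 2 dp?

0.33

Amplification A = ΔT/ΔT₀ = 6.4/2.8 = 2.286.
Total gain g = 1 − 1/A = 1 − 1/2.286 = 0.5626.
Known gains sum to 0.0688 + 0.16 = 0.2288.
g_wv = 0.5626 − 0.2288 = 0.33.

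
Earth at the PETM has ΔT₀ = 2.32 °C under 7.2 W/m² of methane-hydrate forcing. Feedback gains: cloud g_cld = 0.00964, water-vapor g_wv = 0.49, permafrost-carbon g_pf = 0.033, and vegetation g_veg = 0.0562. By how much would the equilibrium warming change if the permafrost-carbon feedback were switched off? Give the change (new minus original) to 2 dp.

Original: g = 0.58884, ΔT = 2.32/(1−0.58884) = 5.6426 °C.
Without permafrost-carbon: g' = 0.55584, ΔT' = 2.32/(1−0.55584) = 5.2233 °C.
Change = 5.2233 − 5.6426 = -0.42 °C.

-0.42 °C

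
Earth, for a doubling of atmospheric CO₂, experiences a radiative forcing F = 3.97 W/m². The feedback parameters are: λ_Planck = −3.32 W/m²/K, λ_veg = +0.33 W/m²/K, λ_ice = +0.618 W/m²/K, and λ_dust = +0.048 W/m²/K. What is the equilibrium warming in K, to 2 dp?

Net feedback parameter λ = (−3.32) + (+0.33) + (+0.618) + (+0.048) = -2.324 W/m²/K.
ΔT = −F/λ = −3.97/(-2.324) = 1.71 K.

1.71 K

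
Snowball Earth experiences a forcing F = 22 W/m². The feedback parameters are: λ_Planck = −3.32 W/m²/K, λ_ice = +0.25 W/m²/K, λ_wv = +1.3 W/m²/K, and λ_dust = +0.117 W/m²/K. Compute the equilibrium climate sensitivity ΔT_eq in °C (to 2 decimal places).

13.31 °C

Net feedback parameter λ = (−3.32) + (+0.25) + (+1.3) + (+0.117) = -1.653 W/m²/K.
ΔT = −F/λ = −22/(-1.653) = 13.31 °C.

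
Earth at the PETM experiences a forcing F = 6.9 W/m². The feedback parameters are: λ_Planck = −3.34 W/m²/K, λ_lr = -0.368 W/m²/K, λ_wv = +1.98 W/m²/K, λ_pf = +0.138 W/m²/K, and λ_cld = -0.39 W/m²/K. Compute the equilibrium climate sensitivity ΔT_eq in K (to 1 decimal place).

Net feedback parameter λ = (−3.34) + (-0.368) + (+1.98) + (+0.138) + (-0.39) = -1.98 W/m²/K.
ΔT = −F/λ = −6.9/(-1.98) = 3.5 K.

3.5 K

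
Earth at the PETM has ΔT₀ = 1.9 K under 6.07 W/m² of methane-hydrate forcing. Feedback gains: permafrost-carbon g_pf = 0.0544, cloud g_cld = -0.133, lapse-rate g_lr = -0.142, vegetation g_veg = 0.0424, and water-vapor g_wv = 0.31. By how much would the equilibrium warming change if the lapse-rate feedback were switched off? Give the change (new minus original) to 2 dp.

Original: g = 0.1318, ΔT = 1.9/(1−0.1318) = 2.1884 K.
Without lapse-rate: g' = 0.2738, ΔT' = 1.9/(1−0.2738) = 2.6164 K.
Change = 2.6164 − 2.1884 = 0.43 K.

0.43 K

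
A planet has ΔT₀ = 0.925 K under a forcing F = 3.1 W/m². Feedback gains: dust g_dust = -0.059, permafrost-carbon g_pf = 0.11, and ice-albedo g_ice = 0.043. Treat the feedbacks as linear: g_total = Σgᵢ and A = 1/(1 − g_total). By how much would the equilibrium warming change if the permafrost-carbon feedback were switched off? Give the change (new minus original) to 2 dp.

-0.11 K

Original: g = 0.094, ΔT = 0.925/(1−0.094) = 1.0210 K.
Without permafrost-carbon: g' = -0.016, ΔT' = 0.925/(1+0.016) = 0.9104 K.
Change = 0.9104 − 1.0210 = -0.11 K.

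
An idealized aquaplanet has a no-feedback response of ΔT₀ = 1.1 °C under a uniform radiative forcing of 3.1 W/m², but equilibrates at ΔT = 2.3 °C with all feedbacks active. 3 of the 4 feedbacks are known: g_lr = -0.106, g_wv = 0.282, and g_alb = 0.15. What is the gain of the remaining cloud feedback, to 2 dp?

Amplification A = ΔT/ΔT₀ = 2.3/1.1 = 2.091.
Total gain g = 1 − 1/A = 1 − 1/2.091 = 0.5218.
Known gains sum to -0.106 + 0.282 + 0.15 = 0.326.
g_cld = 0.5218 − 0.326 = 0.20.

0.20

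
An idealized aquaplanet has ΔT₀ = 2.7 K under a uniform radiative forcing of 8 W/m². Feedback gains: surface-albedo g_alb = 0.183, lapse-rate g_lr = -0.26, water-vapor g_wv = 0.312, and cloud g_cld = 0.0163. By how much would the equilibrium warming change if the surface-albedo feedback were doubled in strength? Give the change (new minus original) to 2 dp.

Original: g = 0.2513, ΔT = 2.7/(1−0.2513) = 3.6063 K.
With doubled surface-albedo: g' = 0.4343, ΔT' = 2.7/(1−0.4343) = 4.7728 K.
Change = 4.7728 − 3.6063 = 1.17 K.

1.17 K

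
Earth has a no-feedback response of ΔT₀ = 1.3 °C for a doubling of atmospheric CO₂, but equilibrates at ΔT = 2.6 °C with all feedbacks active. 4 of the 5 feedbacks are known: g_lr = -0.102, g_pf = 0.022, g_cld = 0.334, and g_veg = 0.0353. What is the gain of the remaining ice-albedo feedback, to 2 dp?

Amplification A = ΔT/ΔT₀ = 2.6/1.3 = 2.
Total gain g = 1 − 1/A = 1 − 1/2 = 0.5.
Known gains sum to -0.102 + 0.022 + 0.334 + 0.0353 = 0.2893.
g_ice = 0.5 − 0.2893 = 0.21.

0.21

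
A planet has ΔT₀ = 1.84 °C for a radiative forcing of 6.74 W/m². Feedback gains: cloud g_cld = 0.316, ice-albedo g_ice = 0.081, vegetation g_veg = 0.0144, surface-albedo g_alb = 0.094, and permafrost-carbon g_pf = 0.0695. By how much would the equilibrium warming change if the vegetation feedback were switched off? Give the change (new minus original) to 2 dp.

-0.14 °C

Original: g = 0.5749, ΔT = 1.84/(1−0.5749) = 4.3284 °C.
Without vegetation: g' = 0.5605, ΔT' = 1.84/(1−0.5605) = 4.1866 °C.
Change = 4.1866 − 4.3284 = -0.14 °C.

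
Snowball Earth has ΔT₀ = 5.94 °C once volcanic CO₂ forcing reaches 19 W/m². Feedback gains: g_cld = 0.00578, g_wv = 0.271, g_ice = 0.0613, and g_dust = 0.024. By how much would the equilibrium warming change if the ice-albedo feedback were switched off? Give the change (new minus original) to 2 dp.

Original: g = 0.36208, ΔT = 5.94/(1−0.36208) = 9.3115 °C.
Without ice-albedo: g' = 0.30078, ΔT' = 5.94/(1−0.30078) = 8.4952 °C.
Change = 8.4952 − 9.3115 = -0.82 °C.

-0.82 °C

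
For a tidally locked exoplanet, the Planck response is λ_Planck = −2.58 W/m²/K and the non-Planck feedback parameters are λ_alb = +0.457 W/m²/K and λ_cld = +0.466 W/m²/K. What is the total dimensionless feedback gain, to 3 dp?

0.358

Convert to gains: g_alb = 0.457/2.58 = 0.1771; g_cld = 0.466/2.58 = 0.1806.
Total gain g = 0.3577.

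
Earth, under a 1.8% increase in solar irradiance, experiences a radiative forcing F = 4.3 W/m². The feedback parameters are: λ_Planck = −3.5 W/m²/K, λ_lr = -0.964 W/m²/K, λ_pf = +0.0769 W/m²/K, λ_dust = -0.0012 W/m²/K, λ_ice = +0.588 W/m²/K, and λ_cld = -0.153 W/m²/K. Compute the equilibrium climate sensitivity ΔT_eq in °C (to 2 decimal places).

Net feedback parameter λ = (−3.5) + (-0.964) + (+0.0769) + (-0.0012) + (+0.588) + (-0.153) = -3.9533 W/m²/K.
ΔT = −F/λ = −4.3/(-3.9533) = 1.09 °C.

1.09 °C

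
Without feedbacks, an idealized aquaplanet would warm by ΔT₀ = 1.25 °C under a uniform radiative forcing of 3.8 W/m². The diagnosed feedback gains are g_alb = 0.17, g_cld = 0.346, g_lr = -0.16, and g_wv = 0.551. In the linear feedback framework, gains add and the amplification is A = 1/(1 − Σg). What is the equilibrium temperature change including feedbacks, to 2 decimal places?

13.44 °C

Total gain g = 0.17 + 0.346 − 0.16 + 0.551 = 0.907.
Amplification A = 1/(1 − 0.907) = 10.75.
ΔT = 1.25 × 10.75 = 13.44 °C.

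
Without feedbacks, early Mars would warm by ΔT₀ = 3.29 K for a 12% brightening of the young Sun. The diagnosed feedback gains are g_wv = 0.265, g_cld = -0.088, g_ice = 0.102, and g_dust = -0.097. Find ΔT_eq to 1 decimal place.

Total gain g = 0.265 − 0.088 + 0.102 − 0.097 = 0.182.
Amplification A = 1/(1 − 0.182) = 1.222.
ΔT = 3.29 × 1.222 = 4.0 K.

4.0 K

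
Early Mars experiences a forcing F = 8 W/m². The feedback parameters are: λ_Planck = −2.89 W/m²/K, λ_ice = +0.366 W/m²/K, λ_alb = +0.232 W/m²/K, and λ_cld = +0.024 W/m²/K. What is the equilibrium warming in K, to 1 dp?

3.5 K

Net feedback parameter λ = (−2.89) + (+0.366) + (+0.232) + (+0.024) = -2.268 W/m²/K.
ΔT = −F/λ = −8/(-2.268) = 3.5 K.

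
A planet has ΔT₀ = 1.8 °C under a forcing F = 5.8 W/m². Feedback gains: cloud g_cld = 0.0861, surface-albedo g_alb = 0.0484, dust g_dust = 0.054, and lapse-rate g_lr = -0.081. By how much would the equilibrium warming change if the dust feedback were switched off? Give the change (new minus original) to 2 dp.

Original: g = 0.1075, ΔT = 1.8/(1−0.1075) = 2.0168 °C.
Without dust: g' = 0.0535, ΔT' = 1.8/(1−0.0535) = 1.9017 °C.
Change = 1.9017 − 2.0168 = -0.12 °C.

-0.12 °C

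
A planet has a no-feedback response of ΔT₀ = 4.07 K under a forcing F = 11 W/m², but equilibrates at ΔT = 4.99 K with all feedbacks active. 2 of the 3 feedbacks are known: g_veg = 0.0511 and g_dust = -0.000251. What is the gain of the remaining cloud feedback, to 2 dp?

0.13

Amplification A = ΔT/ΔT₀ = 4.99/4.07 = 1.226.
Total gain g = 1 − 1/A = 1 − 1/1.226 = 0.1843.
Known gains sum to 0.0511 − 0.000251 = 0.050849.
g_cld = 0.1843 − 0.050849 = 0.13.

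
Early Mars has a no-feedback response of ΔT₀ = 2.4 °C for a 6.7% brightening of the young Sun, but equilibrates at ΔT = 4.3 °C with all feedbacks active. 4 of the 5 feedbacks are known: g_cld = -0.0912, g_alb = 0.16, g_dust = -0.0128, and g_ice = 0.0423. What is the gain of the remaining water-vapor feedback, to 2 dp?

Amplification A = ΔT/ΔT₀ = 4.3/2.4 = 1.792.
Total gain g = 1 − 1/A = 1 − 1/1.792 = 0.442.
Known gains sum to -0.0912 + 0.16 − 0.0128 + 0.0423 = 0.0983.
g_wv = 0.442 − 0.0983 = 0.34.

0.34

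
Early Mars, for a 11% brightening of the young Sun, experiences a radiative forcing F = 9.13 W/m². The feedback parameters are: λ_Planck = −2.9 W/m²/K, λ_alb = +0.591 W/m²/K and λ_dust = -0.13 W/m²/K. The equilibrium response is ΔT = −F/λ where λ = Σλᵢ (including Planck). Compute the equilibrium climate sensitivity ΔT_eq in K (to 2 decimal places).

3.74 K

Net feedback parameter λ = (−2.9) + (+0.591) + (-0.13) = -2.439 W/m²/K.
ΔT = −F/λ = −9.13/(-2.439) = 3.74 K.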